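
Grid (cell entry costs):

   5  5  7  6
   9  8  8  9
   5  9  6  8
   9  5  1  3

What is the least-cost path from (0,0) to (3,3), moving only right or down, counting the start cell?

Take [0,0] → [0,1] → [0,2] → [1,2] → [2,2] → [3,2] → [3,3] for a total of 5 + 5 + 7 + 8 + 6 + 1 + 3 = 35.

35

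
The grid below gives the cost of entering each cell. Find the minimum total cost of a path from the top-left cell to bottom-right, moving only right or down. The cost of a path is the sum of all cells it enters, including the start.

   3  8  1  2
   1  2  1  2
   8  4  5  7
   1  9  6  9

Cheapest: (0,0) → (1,0) → (1,1) → (1,2) → (1,3) → (2,3) → (3,3)
  3 + 1 + 2 + 1 + 2 + 7 + 9 = 25

25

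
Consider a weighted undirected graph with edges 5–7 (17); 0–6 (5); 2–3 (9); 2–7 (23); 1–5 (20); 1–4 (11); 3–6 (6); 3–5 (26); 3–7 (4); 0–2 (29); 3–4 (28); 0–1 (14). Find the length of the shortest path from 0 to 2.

Comparing a few candidate routes:
0 -> 2: 29
0 -> 1 -> 5 -> 3 -> 2: 14 + 20 + 26 + 9 = 69
0 -> 1 -> 5 -> 7 -> 3 -> 2: 14 + 20 + 17 + 4 + 9 = 64
0 -> 6 -> 3 -> 7 -> 2: 5 + 6 + 4 + 23 = 38
0 -> 1 -> 4 -> 3 -> 2: 14 + 11 + 28 + 9 = 62
0 -> 6 -> 3 -> 2: 5 + 6 + 9 = 20
The minimum is 20.

20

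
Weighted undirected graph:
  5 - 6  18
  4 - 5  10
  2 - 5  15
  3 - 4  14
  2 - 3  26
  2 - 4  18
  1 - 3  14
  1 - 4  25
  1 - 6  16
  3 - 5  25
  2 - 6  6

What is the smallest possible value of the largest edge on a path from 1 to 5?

14

A few of the 1→5 routes:
1-6-2-5: max(16, 6, 15) = 16
1-6-5: max(16, 18) = 18
1-3-4-5: max(14, 14, 10) = 14
The minimum achievable maximum is 14.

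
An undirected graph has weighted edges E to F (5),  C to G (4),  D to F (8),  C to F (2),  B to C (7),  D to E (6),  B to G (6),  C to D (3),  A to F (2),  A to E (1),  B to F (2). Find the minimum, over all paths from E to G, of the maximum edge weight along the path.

4

Comparing a few candidate routes:
E → A → F → C → G: max(1, 2, 2, 4) = 4
E → F → C → G: max(5, 2, 4) = 5
E → D → C → G: max(6, 3, 4) = 6
E → F → B → G: max(5, 2, 6) = 6
The minimum achievable maximum is 4.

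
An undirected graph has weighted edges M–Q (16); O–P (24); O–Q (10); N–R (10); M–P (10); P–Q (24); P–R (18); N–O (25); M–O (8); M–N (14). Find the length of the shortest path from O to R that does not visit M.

35

Paths from O to R avoiding M:
O -> N -> R: 25 + 10 = 35
O -> Q -> P -> R: 10 + 24 + 18 = 52
O -> P -> R: 24 + 18 = 42
The minimum is 35.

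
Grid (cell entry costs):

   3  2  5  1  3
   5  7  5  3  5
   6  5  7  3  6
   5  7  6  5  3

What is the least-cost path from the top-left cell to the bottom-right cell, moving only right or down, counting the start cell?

25

Cheapest: (0,0) -> (0,1) -> (0,2) -> (0,3) -> (1,3) -> (2,3) -> (3,3) -> (3,4)
  3 + 2 + 5 + 1 + 3 + 3 + 5 + 3 = 25
For comparison, the top-then-right route costs 28.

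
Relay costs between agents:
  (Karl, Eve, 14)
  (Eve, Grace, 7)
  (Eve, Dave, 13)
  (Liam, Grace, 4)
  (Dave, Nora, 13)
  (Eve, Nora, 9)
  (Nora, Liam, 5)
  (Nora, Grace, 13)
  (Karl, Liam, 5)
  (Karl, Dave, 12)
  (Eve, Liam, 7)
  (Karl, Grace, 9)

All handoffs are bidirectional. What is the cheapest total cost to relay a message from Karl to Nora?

10

Checking several routes:
Karl -> Liam -> Eve -> Nora: 5 + 7 + 9 = 21
Karl -> Grace -> Liam -> Nora: 9 + 4 + 5 = 18
Karl -> Liam -> Nora: 5 + 5 = 10
Shortest: 10.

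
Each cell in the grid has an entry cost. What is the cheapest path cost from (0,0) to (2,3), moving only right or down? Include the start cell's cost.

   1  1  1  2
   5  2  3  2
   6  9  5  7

14

Take (0,0) → (0,1) → (0,2) → (0,3) → (1,3) → (2,3) for a total of 1 + 1 + 1 + 2 + 2 + 7 = 14.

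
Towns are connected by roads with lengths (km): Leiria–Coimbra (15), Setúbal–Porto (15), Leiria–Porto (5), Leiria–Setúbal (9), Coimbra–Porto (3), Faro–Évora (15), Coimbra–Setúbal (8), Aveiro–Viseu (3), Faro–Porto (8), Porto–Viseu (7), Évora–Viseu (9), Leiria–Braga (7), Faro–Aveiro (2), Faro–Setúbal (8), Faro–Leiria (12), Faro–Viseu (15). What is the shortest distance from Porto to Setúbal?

11

A few of the Porto→Setúbal routes:
Porto-Viseu-Aveiro-Faro-Setúbal: 7 + 3 + 2 + 8 = 20
Porto-Setúbal: 15
Porto-Faro-Setúbal: 8 + 8 = 16
Porto-Leiria-Faro-Setúbal: 5 + 12 + 8 = 25
Porto-Coimbra-Setúbal: 3 + 8 = 11
Porto-Leiria-Setúbal: 5 + 9 = 14
The minimum is 11 km.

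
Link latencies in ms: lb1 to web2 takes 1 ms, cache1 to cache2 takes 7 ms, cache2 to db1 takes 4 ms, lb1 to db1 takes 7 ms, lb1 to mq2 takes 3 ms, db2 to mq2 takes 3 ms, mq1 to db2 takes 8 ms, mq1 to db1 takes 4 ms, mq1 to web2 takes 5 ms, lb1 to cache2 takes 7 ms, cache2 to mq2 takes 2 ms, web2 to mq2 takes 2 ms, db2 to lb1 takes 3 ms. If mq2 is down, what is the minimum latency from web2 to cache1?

15

Some routes from web2 to cache1 avoiding mq2:
web2 - lb1 - db2 - mq1 - db1 - cache2 - cache1: 1 + 3 + 8 + 4 + 4 + 7 = 27
web2 - lb1 - cache2 - cache1: 1 + 7 + 7 = 15
web2 - lb1 - db1 - cache2 - cache1: 1 + 7 + 4 + 7 = 19
web2 - mq1 - db1 - lb1 - cache2 - cache1: 5 + 4 + 7 + 7 + 7 = 30
web2 - mq1 - db1 - cache2 - cache1: 5 + 4 + 4 + 7 = 20
The minimum is 15 ms.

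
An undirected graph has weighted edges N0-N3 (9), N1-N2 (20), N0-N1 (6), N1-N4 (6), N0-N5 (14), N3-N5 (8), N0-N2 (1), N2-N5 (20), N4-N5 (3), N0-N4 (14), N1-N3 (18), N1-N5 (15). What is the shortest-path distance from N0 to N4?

12

A few of the N0→N4 routes:
N0 - N3 - N5 - N4: 9 + 8 + 3 = 20
N0 - N1 - N5 - N4: 6 + 15 + 3 = 24
N0 - N5 - N4: 14 + 3 = 17
N0 - N4: 14
N0 - N1 - N4: 6 + 6 = 12
Shortest: 12.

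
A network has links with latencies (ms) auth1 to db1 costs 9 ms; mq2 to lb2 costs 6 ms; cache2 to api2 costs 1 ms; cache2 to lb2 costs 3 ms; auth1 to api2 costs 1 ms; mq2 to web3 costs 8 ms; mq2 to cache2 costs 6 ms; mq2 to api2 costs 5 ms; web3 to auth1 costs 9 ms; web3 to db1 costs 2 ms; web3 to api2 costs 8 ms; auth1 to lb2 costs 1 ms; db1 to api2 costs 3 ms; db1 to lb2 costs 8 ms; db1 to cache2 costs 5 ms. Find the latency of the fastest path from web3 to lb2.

7

Checking several routes:
web3 - db1 - lb2: 2 + 8 = 10
web3 - api2 - auth1 - lb2: 8 + 1 + 1 = 10
web3 - db1 - cache2 - lb2: 2 + 5 + 3 = 10
web3 - db1 - cache2 - api2 - auth1 - lb2: 2 + 5 + 1 + 1 + 1 = 10
web3 - db1 - api2 - auth1 - lb2: 2 + 3 + 1 + 1 = 7
web3 - db1 - api2 - cache2 - lb2: 2 + 3 + 1 + 3 = 9
Shortest: 7 ms.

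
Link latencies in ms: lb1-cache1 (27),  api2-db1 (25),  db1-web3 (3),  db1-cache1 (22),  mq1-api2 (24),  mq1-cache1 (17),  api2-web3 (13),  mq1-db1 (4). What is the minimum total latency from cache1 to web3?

Checking several routes:
cache1-mq1-api2-web3: 17 + 24 + 13 = 54
cache1-mq1-db1-api2-web3: 17 + 4 + 25 + 13 = 59
cache1-mq1-db1-web3: 17 + 4 + 3 = 24
cache1-db1-web3: 22 + 3 = 25
Best route has total 24 ms.

24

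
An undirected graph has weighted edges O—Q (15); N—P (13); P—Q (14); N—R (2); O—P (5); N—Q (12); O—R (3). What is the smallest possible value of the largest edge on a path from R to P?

Routes from R to P:
R - O - Q - N - P: max(3, 15, 12, 13) = 15
R - N - P: max(2, 13) = 13
R - O - Q - P: max(3, 15, 14) = 15
R - N - Q - O - P: max(2, 12, 15, 5) = 15
R - N - Q - P: max(2, 12, 14) = 14
R - O - P: max(3, 5) = 5
The minimum achievable maximum is 5.

5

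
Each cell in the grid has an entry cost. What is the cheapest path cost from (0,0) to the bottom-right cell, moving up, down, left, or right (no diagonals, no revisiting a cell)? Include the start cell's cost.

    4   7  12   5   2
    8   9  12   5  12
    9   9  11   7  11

Cheapest: r0c0 r0c1 r0c2 r0c3 r1c3 r2c3 r2c4
  4 + 7 + 12 + 5 + 5 + 7 + 11 = 51

51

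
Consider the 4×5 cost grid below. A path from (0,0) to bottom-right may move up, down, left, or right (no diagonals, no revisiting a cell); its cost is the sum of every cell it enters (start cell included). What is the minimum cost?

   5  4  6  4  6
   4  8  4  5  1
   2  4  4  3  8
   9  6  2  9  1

31

Cheapest: r0c0 r1c0 r2c0 r2c1 r2c2 r2c3 r2c4 r3c4
  5 + 4 + 2 + 4 + 4 + 3 + 8 + 1 = 31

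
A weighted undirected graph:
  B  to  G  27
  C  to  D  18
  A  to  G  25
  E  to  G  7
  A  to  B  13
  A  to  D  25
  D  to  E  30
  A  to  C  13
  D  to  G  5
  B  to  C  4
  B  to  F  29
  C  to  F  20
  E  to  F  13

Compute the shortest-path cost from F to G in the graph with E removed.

A few of the F→G routes:
F→C→B→A→G: 20 + 4 + 13 + 25 = 62
F→C→B→G: 20 + 4 + 27 = 51
F→B→G: 29 + 27 = 56
F→C→A→G: 20 + 13 + 25 = 58
F→C→D→G: 20 + 18 + 5 = 43
F→B→C→D→G: 29 + 4 + 18 + 5 = 56
Best route has total 43.

43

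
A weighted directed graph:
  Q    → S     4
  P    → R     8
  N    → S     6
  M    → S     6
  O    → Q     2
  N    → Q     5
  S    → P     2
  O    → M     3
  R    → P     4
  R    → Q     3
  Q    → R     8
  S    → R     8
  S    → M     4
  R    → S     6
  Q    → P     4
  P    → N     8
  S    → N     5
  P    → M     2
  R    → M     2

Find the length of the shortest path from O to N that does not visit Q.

Paths from O to N avoiding Q:
O→M→S→R→P→N: 3 + 6 + 8 + 4 + 8 = 29
O→M→S→N: 3 + 6 + 5 = 14
O→M→S→P→N: 3 + 6 + 2 + 8 = 19
The minimum is 14.

14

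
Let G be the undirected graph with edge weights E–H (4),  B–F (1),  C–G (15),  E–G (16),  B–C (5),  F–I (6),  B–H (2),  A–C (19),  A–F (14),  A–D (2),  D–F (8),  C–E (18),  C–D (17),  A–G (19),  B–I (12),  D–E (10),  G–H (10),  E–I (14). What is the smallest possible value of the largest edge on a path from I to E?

Some routes from I to E:
I-B-F-D-E: max(12, 1, 8, 10) = 12
I-F-D-E: max(6, 8, 10) = 10
I-F-A-D-E: max(6, 14, 2, 10) = 14
I-B-F-A-D-E: max(12, 1, 14, 2, 10) = 14
I-F-B-H-E: max(6, 1, 2, 4) = 6
I-B-H-E: max(12, 2, 4) = 12
Best route has worst link 6.

6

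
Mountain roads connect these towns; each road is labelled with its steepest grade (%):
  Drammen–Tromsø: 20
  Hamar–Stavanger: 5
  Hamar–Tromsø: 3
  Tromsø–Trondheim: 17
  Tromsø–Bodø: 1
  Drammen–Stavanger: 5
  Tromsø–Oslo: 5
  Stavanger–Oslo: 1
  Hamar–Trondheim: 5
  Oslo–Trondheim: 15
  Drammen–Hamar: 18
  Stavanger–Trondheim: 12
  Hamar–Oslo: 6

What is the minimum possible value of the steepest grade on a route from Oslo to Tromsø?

5

Some routes from Oslo to Tromsø:
Oslo -> Stavanger -> Hamar -> Tromsø: max(1, 5, 3) = 5
Oslo -> Hamar -> Tromsø: max(6, 3) = 6
Oslo -> Tromsø: max(5) = 5
Smallest bottleneck: 5%.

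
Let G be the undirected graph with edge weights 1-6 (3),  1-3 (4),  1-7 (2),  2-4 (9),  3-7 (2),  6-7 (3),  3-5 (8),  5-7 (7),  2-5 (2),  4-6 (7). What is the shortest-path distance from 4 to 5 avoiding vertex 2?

17

Some routes from 4 to 5 avoiding 2:
4 -> 6 -> 7 -> 3 -> 5: 7 + 3 + 2 + 8 = 20
4 -> 6 -> 1 -> 7 -> 5: 7 + 3 + 2 + 7 = 19
4 -> 6 -> 7 -> 5: 7 + 3 + 7 = 17
Best route has total 17.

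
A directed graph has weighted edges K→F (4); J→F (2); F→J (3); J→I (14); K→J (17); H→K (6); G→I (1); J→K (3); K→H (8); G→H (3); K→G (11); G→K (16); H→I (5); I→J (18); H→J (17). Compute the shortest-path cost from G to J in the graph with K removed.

Routes from G to J avoiding K:
G-I-J: 1 + 18 = 19
G-H-I-J: 3 + 5 + 18 = 26
G-H-J: 3 + 17 = 20
Shortest: 19.

19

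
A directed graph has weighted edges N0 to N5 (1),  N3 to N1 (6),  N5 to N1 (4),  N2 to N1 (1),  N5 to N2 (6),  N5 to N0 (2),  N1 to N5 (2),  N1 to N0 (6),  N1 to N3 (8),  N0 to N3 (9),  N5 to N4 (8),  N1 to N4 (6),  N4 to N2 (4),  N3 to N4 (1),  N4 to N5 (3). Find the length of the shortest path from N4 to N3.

13

Checking several routes:
N4 → N2 → N1 → N3: 4 + 1 + 8 = 13
N4 → N5 → N0 → N3: 3 + 2 + 9 = 14
N4 → N5 → N1 → N3: 3 + 4 + 8 = 15
Shortest: 13.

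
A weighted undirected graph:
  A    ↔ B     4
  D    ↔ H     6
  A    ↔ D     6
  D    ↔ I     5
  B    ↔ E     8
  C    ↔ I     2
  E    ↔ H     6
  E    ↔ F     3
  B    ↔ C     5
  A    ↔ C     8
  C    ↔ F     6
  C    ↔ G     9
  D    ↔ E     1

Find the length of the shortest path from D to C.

7

Some routes from D to C:
D - I - C: 5 + 2 = 7
D - E - F - C: 1 + 3 + 6 = 10
D - A - B - C: 6 + 4 + 5 = 15
D - E - B - C: 1 + 8 + 5 = 14
D - A - C: 6 + 8 = 14
The minimum is 7.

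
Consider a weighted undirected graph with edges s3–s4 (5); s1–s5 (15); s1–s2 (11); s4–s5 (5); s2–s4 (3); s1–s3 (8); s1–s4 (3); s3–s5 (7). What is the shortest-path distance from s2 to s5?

A few of the s2→s5 routes:
s2 → s4 → s3 → s5: 3 + 5 + 7 = 15
s2 → s1 → s4 → s5: 11 + 3 + 5 = 19
s2 → s4 → s5: 3 + 5 = 8
Best route has total 8.

8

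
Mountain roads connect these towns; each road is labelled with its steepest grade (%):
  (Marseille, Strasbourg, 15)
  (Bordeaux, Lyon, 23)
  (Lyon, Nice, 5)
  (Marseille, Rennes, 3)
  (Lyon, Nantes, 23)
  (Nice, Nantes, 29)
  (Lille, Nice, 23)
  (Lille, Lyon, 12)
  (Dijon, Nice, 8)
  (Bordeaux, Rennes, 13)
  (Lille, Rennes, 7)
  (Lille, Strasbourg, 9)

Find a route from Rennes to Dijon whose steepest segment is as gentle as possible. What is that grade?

12

Checking several routes:
Rennes - Marseille - Strasbourg - Lille - Nice - Dijon: max(3, 15, 9, 23, 8) = 23
Rennes - Lille - Lyon - Nice - Dijon: max(7, 12, 5, 8) = 12
Rennes - Lille - Nice - Dijon: max(7, 23, 8) = 23
Rennes - Marseille - Strasbourg - Lille - Lyon - Nice - Dijon: max(3, 15, 9, 12, 5, 8) = 15
The minimum achievable maximum is 12%.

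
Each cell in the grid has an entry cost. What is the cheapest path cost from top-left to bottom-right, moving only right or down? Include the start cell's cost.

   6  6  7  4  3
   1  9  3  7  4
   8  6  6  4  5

Best path: (0,0) (1,0) (1,1) (1,2) (2,2) (2,3) (2,4)
Cost: 6 + 1 + 9 + 3 + 6 + 4 + 5 = 34

34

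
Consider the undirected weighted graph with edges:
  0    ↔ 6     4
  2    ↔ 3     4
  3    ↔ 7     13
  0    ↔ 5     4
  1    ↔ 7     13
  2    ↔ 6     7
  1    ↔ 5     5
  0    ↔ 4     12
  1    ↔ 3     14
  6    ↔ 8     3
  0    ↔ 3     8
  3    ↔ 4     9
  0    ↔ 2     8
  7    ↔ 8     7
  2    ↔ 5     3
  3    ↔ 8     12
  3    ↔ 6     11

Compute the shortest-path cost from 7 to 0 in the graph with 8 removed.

Comparing a few candidate routes:
7→3→2→5→0: 13 + 4 + 3 + 4 = 24
7→1→5→0: 13 + 5 + 4 = 22
7→3→0: 13 + 8 = 21
7→3→2→6→0: 13 + 4 + 7 + 4 = 28
7→3→6→0: 13 + 11 + 4 = 28
7→3→2→0: 13 + 4 + 8 = 25
The minimum is 21.

21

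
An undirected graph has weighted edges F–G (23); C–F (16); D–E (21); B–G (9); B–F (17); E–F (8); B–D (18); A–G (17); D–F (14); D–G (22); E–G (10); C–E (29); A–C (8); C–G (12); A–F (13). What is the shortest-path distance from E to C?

22

A few of the E→C routes:
E → C: 29
E → F → C: 8 + 16 = 24
E → F → A → C: 8 + 13 + 8 = 29
E → G → C: 10 + 12 = 22
The minimum is 22.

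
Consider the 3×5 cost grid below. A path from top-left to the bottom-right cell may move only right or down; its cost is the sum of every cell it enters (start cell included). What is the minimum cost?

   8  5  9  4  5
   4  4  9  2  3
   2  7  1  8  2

32

Best path: r0c0 -> r1c0 -> r1c1 -> r1c2 -> r1c3 -> r1c4 -> r2c4
Cost: 8 + 4 + 4 + 9 + 2 + 3 + 2 = 32
For comparison, the top-then-right route costs 36.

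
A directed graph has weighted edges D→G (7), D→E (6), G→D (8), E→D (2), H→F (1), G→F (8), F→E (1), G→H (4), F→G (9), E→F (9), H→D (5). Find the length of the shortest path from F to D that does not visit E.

17

Paths from F to D avoiding E:
F -> G -> H -> D: 9 + 4 + 5 = 18
F -> G -> D: 9 + 8 = 17
Best route has total 17.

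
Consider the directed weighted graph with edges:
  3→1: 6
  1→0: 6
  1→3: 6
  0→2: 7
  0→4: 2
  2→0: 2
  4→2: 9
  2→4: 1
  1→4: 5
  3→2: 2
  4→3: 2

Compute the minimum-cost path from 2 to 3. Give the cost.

Candidate routes:
2-0-4-3: 2 + 2 + 2 = 6
2-4-3: 1 + 2 = 3
Best route has total 3.

3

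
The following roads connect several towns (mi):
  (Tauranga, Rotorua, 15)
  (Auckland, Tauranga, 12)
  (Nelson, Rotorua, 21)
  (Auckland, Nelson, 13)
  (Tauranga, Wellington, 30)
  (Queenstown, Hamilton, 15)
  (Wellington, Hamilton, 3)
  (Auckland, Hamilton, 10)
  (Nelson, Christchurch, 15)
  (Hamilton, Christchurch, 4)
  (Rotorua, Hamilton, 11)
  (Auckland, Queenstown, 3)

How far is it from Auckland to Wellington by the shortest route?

13

Some routes from Auckland to Wellington:
Auckland-Nelson-Christchurch-Hamilton-Wellington: 13 + 15 + 4 + 3 = 35
Auckland-Hamilton-Wellington: 10 + 3 = 13
Auckland-Tauranga-Rotorua-Hamilton-Wellington: 12 + 15 + 11 + 3 = 41
Auckland-Queenstown-Hamilton-Wellington: 3 + 15 + 3 = 21
Best route has total 13 mi.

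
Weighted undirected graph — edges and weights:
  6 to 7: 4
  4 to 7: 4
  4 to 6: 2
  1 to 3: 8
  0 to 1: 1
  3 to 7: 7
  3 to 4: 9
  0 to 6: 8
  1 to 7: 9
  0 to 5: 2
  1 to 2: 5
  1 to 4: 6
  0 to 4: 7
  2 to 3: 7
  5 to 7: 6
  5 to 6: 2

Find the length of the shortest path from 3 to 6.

Checking several routes:
3 → 7 → 6: 7 + 4 = 11
3 → 1 → 4 → 6: 8 + 6 + 2 = 16
3 → 7 → 5 → 6: 7 + 6 + 2 = 15
3 → 7 → 4 → 6: 7 + 4 + 2 = 13
3 → 1 → 0 → 5 → 6: 8 + 1 + 2 + 2 = 13
3 → 4 → 6: 9 + 2 = 11
The minimum is 11.

11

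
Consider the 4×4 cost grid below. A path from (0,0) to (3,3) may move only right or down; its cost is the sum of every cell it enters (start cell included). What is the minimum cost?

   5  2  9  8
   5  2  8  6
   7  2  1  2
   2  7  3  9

23

One optimal route is [0,0] -> [0,1] -> [1,1] -> [2,1] -> [2,2] -> [2,3] -> [3,3].
Its cost is 5 + 2 + 2 + 2 + 1 + 2 + 9 = 23.
For comparison, the top-then-right route costs 41.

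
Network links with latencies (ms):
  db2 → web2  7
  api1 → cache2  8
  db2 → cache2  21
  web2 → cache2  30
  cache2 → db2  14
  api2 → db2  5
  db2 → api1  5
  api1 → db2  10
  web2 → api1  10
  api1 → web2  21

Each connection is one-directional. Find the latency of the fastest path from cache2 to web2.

Routes from cache2 to web2:
cache2-db2-web2: 14 + 7 = 21
cache2-db2-api1-web2: 14 + 5 + 21 = 40
Shortest: 21 ms.

21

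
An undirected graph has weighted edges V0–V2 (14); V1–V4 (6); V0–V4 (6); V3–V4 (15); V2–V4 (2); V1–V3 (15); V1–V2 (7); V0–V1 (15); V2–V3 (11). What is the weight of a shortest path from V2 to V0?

8

Comparing a few candidate routes:
V2→V3→V4→V0: 11 + 15 + 6 = 32
V2→V1→V4→V0: 7 + 6 + 6 = 19
V2→V4→V1→V0: 2 + 6 + 15 = 23
V2→V1→V0: 7 + 15 = 22
V2→V4→V0: 2 + 6 = 8
V2→V0: 14
The minimum is 8.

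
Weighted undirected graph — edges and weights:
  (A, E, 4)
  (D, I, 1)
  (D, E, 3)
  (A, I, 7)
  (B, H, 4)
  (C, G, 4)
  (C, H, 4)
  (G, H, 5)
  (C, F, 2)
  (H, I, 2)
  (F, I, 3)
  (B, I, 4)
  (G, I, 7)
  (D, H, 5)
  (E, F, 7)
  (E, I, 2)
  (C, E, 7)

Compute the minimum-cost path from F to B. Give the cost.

Comparing a few candidate routes:
F-C-H-I-B: 2 + 4 + 2 + 4 = 12
F-I-B: 3 + 4 = 7
F-I-H-B: 3 + 2 + 4 = 9
F-C-H-B: 2 + 4 + 4 = 10
F-I-D-H-B: 3 + 1 + 5 + 4 = 13
Best route has total 7.

7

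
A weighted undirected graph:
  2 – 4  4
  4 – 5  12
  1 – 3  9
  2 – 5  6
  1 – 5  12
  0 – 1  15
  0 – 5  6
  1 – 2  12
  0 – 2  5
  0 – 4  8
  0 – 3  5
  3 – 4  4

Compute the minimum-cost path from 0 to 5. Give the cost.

Some routes from 0 to 5:
0 -> 4 -> 2 -> 5: 8 + 4 + 6 = 18
0 -> 5: 6
0 -> 2 -> 4 -> 5: 5 + 4 + 12 = 21
0 -> 2 -> 5: 5 + 6 = 11
0 -> 3 -> 4 -> 2 -> 5: 5 + 4 + 4 + 6 = 19
0 -> 4 -> 5: 8 + 12 = 20
Best route has total 6.

6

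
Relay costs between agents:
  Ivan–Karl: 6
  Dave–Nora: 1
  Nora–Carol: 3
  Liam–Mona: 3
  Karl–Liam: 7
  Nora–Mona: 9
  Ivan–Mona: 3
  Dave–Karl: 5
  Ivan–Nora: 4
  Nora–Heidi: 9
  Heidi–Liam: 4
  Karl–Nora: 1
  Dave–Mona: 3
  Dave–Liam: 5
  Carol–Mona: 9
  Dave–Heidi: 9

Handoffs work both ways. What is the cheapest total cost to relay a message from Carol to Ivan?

7

Comparing a few candidate routes:
Carol→Nora→Dave→Mona→Ivan: 3 + 1 + 3 + 3 = 10
Carol→Nora→Ivan: 3 + 4 = 7
Carol→Nora→Karl→Ivan: 3 + 1 + 6 = 10
Shortest: 7.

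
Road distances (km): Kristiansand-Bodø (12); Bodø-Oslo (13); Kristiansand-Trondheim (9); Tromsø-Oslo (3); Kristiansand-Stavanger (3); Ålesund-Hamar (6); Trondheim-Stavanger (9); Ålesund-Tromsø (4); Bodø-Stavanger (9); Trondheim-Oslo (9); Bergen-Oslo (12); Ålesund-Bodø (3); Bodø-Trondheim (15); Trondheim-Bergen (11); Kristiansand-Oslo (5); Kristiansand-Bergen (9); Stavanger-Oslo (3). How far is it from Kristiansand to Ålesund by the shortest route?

12

Comparing a few candidate routes:
Kristiansand-Stavanger-Bodø-Ålesund: 3 + 9 + 3 = 15
Kristiansand-Oslo-Stavanger-Bodø-Ålesund: 5 + 3 + 9 + 3 = 20
Kristiansand-Bodø-Ålesund: 12 + 3 = 15
Kristiansand-Stavanger-Oslo-Tromsø-Ålesund: 3 + 3 + 3 + 4 = 13
Kristiansand-Oslo-Tromsø-Ålesund: 5 + 3 + 4 = 12
Shortest: 12 km.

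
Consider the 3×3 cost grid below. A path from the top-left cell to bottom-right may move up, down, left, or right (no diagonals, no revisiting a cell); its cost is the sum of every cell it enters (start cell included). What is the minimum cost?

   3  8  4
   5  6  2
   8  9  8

Cheapest: [0,0]→[1,0]→[1,1]→[1,2]→[2,2]
  3 + 5 + 6 + 2 + 8 = 24

24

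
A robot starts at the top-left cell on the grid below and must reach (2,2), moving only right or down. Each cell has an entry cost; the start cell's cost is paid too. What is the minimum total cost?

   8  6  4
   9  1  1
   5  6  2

Cheapest: [0,0]→[0,1]→[1,1]→[1,2]→[2,2]
  8 + 6 + 1 + 1 + 2 = 18

18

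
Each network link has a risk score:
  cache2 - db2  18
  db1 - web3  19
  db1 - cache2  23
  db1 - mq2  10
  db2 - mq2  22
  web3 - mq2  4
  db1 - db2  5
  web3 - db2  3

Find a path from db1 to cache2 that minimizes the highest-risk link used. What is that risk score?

18

Paths from db1 to cache2:
db1 - web3 - mq2 - db2 - cache2: max(19, 4, 22, 18) = 22
db1 - cache2: max(23) = 23
db1 - mq2 - db2 - cache2: max(10, 22, 18) = 22
db1 - mq2 - web3 - db2 - cache2: max(10, 4, 3, 18) = 18
db1 - web3 - db2 - cache2: max(19, 3, 18) = 19
db1 - db2 - cache2: max(5, 18) = 18
The minimum achievable maximum is 18.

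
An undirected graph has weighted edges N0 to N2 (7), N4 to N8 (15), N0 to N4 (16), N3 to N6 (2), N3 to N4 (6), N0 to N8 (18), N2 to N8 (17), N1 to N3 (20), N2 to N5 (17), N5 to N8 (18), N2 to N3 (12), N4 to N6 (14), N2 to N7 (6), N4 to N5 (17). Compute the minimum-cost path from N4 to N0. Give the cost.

Comparing a few candidate routes:
N4 - N3 - N2 - N0: 6 + 12 + 7 = 25
N4 - N6 - N3 - N2 - N0: 14 + 2 + 12 + 7 = 35
N4 - N8 - N0: 15 + 18 = 33
N4 - N0: 16
N4 - N5 - N2 - N0: 17 + 17 + 7 = 41
N4 - N8 - N2 - N0: 15 + 17 + 7 = 39
Best route has total 16.

16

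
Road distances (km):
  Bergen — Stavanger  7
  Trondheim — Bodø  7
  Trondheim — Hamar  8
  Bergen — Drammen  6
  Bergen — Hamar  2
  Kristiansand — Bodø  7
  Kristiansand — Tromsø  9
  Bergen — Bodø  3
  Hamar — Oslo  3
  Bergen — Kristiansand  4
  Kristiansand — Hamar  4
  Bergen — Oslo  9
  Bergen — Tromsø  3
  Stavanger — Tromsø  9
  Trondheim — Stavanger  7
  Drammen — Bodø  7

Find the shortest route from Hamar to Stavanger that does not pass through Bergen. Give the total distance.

15

Some routes from Hamar to Stavanger avoiding Bergen:
Hamar - Kristiansand - Tromsø - Stavanger: 4 + 9 + 9 = 22
Hamar - Kristiansand - Bodø - Trondheim - Stavanger: 4 + 7 + 7 + 7 = 25
Hamar - Trondheim - Stavanger: 8 + 7 = 15
The minimum is 15 km.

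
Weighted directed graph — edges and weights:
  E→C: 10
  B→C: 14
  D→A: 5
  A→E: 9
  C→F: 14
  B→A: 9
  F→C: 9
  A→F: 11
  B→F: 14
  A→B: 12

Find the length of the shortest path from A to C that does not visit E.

20

Candidate routes:
A -> B -> C: 12 + 14 = 26
A -> B -> F -> C: 12 + 14 + 9 = 35
A -> F -> C: 11 + 9 = 20
Best route has total 20.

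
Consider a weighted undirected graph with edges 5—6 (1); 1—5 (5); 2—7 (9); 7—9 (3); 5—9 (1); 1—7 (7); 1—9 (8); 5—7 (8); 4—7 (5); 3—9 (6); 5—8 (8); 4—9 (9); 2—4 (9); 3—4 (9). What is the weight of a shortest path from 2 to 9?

12

Some routes from 2 to 9:
2 → 7 → 5 → 9: 9 + 8 + 1 = 18
2 → 4 → 7 → 9: 9 + 5 + 3 = 17
2 → 7 → 9: 9 + 3 = 12
The minimum is 12.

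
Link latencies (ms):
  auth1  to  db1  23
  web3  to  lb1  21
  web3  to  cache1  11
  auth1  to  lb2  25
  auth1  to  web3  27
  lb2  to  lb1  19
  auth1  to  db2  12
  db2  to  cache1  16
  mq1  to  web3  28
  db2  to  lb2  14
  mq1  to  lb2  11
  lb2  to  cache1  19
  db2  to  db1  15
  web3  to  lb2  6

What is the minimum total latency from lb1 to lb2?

19

Checking several routes:
lb1 → web3 → cache1 → lb2: 21 + 11 + 19 = 51
lb1 → lb2: 19
lb1 → web3 → lb2: 21 + 6 = 27
lb1 → web3 → mq1 → lb2: 21 + 28 + 11 = 60
Shortest: 19 ms.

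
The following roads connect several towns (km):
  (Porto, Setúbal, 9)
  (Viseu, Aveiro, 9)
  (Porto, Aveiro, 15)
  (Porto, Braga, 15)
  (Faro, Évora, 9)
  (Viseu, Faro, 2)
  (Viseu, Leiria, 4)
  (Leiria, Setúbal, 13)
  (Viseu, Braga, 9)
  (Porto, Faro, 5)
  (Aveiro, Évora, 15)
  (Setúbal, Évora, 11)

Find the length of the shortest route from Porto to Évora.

14

Some routes from Porto to Évora:
Porto → Faro → Évora: 5 + 9 = 14
Porto → Faro → Viseu → Aveiro → Évora: 5 + 2 + 9 + 15 = 31
Porto → Faro → Viseu → Leiria → Setúbal → Évora: 5 + 2 + 4 + 13 + 11 = 35
Porto → Setúbal → Évora: 9 + 11 = 20
Porto → Aveiro → Évora: 15 + 15 = 30
Best route has total 14 km.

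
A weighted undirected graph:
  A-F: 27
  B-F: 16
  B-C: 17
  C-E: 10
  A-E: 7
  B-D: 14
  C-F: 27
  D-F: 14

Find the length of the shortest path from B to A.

34

Comparing a few candidate routes:
B-F-C-E-A: 16 + 27 + 10 + 7 = 60
B-C-E-A: 17 + 10 + 7 = 34
B-C-F-A: 17 + 27 + 27 = 71
B-F-A: 16 + 27 = 43
B-D-F-A: 14 + 14 + 27 = 55
Shortest: 34.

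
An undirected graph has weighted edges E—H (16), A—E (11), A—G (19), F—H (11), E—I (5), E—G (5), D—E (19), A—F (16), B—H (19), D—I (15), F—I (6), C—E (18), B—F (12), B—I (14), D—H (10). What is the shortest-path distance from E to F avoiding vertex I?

Checking several routes:
E→H→F: 16 + 11 = 27
E→A→F: 11 + 16 = 27
E→G→A→F: 5 + 19 + 16 = 40
E→D→H→F: 19 + 10 + 11 = 40
The minimum is 27.

27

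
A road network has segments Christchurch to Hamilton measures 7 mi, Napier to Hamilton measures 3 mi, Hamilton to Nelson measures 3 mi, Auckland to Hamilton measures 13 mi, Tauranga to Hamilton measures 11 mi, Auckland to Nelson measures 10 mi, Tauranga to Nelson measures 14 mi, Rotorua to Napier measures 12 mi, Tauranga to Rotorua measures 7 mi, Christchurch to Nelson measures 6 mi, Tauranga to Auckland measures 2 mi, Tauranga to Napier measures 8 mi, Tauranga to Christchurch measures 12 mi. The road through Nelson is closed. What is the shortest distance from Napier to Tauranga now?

8

Some routes from Napier to Tauranga avoiding Nelson:
Napier→Hamilton→Auckland→Tauranga: 3 + 13 + 2 = 18
Napier→Tauranga: 8
Napier→Rotorua→Tauranga: 12 + 7 = 19
Napier→Hamilton→Tauranga: 3 + 11 = 14
The minimum is 8 mi.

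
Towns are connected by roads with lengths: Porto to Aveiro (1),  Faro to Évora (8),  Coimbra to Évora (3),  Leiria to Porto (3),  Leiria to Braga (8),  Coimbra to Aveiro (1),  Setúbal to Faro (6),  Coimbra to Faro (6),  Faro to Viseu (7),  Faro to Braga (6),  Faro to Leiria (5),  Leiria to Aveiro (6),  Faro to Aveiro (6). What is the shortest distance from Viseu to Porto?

Checking several routes:
Viseu -> Faro -> Coimbra -> Aveiro -> Porto: 7 + 6 + 1 + 1 = 15
Viseu -> Faro -> Aveiro -> Porto: 7 + 6 + 1 = 14
Viseu -> Faro -> Leiria -> Aveiro -> Porto: 7 + 5 + 6 + 1 = 19
Viseu -> Faro -> Aveiro -> Leiria -> Porto: 7 + 6 + 6 + 3 = 22
Viseu -> Faro -> Évora -> Coimbra -> Aveiro -> Porto: 7 + 8 + 3 + 1 + 1 = 20
Viseu -> Faro -> Leiria -> Porto: 7 + 5 + 3 = 15
Shortest: 14.

14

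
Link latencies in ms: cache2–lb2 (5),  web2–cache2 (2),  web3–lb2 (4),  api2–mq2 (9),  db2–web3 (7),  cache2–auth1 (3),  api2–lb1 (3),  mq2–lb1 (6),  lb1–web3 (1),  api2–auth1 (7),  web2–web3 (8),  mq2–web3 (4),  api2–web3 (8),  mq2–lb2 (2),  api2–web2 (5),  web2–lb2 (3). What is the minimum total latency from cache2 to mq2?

7

Checking several routes:
cache2 → web2 → web3 → mq2: 2 + 8 + 4 = 14
cache2 → web2 → lb2 → mq2: 2 + 3 + 2 = 7
cache2 → lb2 → mq2: 5 + 2 = 7
cache2 → web2 → api2 → lb1 → web3 → mq2: 2 + 5 + 3 + 1 + 4 = 15
cache2 → lb2 → web3 → mq2: 5 + 4 + 4 = 13
cache2 → web2 → lb2 → web3 → mq2: 2 + 3 + 4 + 4 = 13
Best route has total 7 ms.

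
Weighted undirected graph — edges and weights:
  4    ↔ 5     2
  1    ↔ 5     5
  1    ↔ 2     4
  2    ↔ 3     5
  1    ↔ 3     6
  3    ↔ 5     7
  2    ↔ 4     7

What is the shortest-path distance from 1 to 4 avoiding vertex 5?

Candidate routes:
1 -> 3 -> 2 -> 4: 6 + 5 + 7 = 18
1 -> 2 -> 4: 4 + 7 = 11
Best route has total 11.

11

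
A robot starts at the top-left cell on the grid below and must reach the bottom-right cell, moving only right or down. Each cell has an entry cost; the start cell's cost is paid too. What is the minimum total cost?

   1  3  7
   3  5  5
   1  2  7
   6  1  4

Path r0c0 → r1c0 → r2c0 → r2c1 → r3c1 → r3c2: 1 + 3 + 1 + 2 + 1 + 4 = 12.
(Top row then right column would cost 27.)

12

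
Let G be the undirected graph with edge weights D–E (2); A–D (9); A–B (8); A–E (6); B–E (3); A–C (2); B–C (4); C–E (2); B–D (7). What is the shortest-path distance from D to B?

5

Comparing a few candidate routes:
D -> B: 7
D -> E -> C -> A -> B: 2 + 2 + 2 + 8 = 14
D -> E -> A -> C -> B: 2 + 6 + 2 + 4 = 14
D -> E -> C -> B: 2 + 2 + 4 = 8
D -> A -> C -> B: 9 + 2 + 4 = 15
D -> E -> B: 2 + 3 = 5
Best route has total 5.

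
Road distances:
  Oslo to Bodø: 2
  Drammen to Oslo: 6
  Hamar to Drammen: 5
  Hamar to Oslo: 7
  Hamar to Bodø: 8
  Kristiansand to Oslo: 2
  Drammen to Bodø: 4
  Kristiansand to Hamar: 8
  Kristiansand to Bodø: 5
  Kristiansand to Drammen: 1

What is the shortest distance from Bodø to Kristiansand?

4

Comparing a few candidate routes:
Bodø → Drammen → Kristiansand: 4 + 1 = 5
Bodø → Oslo → Kristiansand: 2 + 2 = 4
Bodø → Kristiansand: 5
Best route has total 4.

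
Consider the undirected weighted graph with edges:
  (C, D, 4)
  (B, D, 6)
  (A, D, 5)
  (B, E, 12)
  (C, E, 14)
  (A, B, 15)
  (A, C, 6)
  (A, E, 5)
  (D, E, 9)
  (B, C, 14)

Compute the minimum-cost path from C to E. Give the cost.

Comparing a few candidate routes:
C - D - E: 4 + 9 = 13
C - A - E: 6 + 5 = 11
C - D - A - E: 4 + 5 + 5 = 14
C - E: 14
Shortest: 11.

11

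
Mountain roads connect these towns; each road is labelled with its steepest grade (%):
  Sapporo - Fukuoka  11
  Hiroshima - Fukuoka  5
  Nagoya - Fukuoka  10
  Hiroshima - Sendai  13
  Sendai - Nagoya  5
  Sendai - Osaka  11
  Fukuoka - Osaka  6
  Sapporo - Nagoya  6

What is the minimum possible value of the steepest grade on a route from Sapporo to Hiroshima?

10

Checking several routes:
Sapporo - Fukuoka - Nagoya - Sendai - Hiroshima: max(11, 10, 5, 13) = 13
Sapporo - Nagoya - Fukuoka - Hiroshima: max(6, 10, 5) = 10
Sapporo - Fukuoka - Hiroshima: max(11, 5) = 11
Sapporo - Nagoya - Sendai - Osaka - Fukuoka - Hiroshima: max(6, 5, 11, 6, 5) = 11
Sapporo - Fukuoka - Osaka - Sendai - Hiroshima: max(11, 6, 11, 13) = 13
The minimum achievable maximum is 10%.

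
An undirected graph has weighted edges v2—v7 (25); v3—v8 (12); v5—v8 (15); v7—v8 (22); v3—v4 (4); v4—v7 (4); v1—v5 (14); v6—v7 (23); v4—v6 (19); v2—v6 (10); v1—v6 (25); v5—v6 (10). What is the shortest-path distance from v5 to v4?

29

Checking several routes:
v5 -> v6 -> v4: 10 + 19 = 29
v5 -> v6 -> v7 -> v4: 10 + 23 + 4 = 37
v5 -> v8 -> v3 -> v4: 15 + 12 + 4 = 31
Shortest: 29.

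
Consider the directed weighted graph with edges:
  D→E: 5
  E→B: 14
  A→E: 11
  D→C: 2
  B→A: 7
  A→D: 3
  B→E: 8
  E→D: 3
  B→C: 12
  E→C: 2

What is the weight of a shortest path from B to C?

10

A few of the B→C routes:
B-A-D-E-C: 7 + 3 + 5 + 2 = 17
B-E-C: 8 + 2 = 10
B-A-D-C: 7 + 3 + 2 = 12
B-C: 12
B-E-D-C: 8 + 3 + 2 = 13
Best route has total 10.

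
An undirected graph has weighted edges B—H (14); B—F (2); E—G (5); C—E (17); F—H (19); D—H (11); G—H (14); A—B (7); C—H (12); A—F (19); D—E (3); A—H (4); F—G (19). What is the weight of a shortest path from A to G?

Checking several routes:
A - B - H - G: 7 + 14 + 14 = 35
A - H - D - E - G: 4 + 11 + 3 + 5 = 23
A - B - F - G: 7 + 2 + 19 = 28
A - H - C - E - G: 4 + 12 + 17 + 5 = 38
A - H - G: 4 + 14 = 18
A - F - G: 19 + 19 = 38
Best route has total 18.

18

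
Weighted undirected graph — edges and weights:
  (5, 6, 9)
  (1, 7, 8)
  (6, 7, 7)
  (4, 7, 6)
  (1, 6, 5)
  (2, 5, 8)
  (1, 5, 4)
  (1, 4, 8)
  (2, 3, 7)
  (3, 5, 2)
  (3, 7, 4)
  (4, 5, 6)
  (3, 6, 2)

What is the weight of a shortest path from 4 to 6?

Comparing a few candidate routes:
4 - 5 - 6: 6 + 9 = 15
4 - 7 - 3 - 6: 6 + 4 + 2 = 12
4 - 5 - 3 - 6: 6 + 2 + 2 = 10
4 - 1 - 6: 8 + 5 = 13
4 - 5 - 1 - 6: 6 + 4 + 5 = 15
4 - 7 - 6: 6 + 7 = 13
The minimum is 10.

10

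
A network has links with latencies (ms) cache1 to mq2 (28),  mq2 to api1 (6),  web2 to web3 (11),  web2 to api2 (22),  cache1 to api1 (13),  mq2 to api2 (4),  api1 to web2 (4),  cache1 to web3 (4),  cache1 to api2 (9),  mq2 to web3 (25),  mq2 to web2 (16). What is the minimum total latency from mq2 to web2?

Checking several routes:
mq2-api2-cache1-web3-web2: 4 + 9 + 4 + 11 = 28
mq2-api1-web2: 6 + 4 = 10
mq2-web2: 16
mq2-api2-web2: 4 + 22 = 26
The minimum is 10 ms.

10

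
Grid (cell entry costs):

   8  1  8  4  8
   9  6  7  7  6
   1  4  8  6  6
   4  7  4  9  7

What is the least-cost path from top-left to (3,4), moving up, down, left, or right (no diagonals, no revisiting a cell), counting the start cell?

46

Path r0c0 → r0c1 → r1c1 → r2c1 → r2c2 → r2c3 → r2c4 → r3c4: 8 + 1 + 6 + 4 + 8 + 6 + 6 + 7 = 46.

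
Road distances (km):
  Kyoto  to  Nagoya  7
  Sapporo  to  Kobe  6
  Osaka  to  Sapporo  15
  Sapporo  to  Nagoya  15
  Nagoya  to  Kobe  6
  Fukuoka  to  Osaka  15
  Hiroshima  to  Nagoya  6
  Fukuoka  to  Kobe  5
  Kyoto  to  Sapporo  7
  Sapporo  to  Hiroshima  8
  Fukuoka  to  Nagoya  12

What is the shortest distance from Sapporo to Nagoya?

12

Some routes from Sapporo to Nagoya:
Sapporo - Kyoto - Nagoya: 7 + 7 = 14
Sapporo - Kobe - Nagoya: 6 + 6 = 12
Sapporo - Hiroshima - Nagoya: 8 + 6 = 14
Shortest: 12 km.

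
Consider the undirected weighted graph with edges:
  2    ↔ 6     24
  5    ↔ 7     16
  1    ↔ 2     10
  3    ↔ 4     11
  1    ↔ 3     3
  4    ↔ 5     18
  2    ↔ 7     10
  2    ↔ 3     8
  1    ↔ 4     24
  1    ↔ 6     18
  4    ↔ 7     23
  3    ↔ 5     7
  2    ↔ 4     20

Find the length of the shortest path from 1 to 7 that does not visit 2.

Comparing a few candidate routes:
1 → 3 → 4 → 7: 3 + 11 + 23 = 37
1 → 4 → 7: 24 + 23 = 47
1 → 3 → 5 → 7: 3 + 7 + 16 = 26
1 → 4 → 5 → 7: 24 + 18 + 16 = 58
1 → 3 → 5 → 4 → 7: 3 + 7 + 18 + 23 = 51
1 → 3 → 4 → 5 → 7: 3 + 11 + 18 + 16 = 48
Shortest: 26.

26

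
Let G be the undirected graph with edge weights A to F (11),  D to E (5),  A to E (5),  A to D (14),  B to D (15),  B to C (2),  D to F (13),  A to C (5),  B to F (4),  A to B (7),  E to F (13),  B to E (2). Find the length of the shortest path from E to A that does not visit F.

5

Checking several routes:
E→A: 5
E→B→C→A: 2 + 2 + 5 = 9
E→B→A: 2 + 7 = 9
Best route has total 5.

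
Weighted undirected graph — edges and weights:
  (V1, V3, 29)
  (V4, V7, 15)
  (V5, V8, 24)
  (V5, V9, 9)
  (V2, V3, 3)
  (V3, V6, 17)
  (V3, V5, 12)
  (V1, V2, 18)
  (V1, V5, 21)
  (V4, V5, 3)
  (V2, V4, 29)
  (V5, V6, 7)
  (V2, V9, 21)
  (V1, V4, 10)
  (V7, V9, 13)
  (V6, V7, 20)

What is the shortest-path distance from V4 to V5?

3

A few of the V4→V5 routes:
V4-V1-V5: 10 + 21 = 31
V4-V5: 3
V4-V7-V9-V5: 15 + 13 + 9 = 37
Best route has total 3.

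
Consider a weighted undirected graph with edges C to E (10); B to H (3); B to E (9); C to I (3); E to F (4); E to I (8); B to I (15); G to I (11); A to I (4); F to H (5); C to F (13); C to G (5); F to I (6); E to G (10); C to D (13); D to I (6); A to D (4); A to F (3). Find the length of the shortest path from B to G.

19

Comparing a few candidate routes:
B -> H -> F -> A -> I -> C -> G: 3 + 5 + 3 + 4 + 3 + 5 = 23
B -> H -> F -> E -> G: 3 + 5 + 4 + 10 = 22
B -> H -> F -> I -> C -> G: 3 + 5 + 6 + 3 + 5 = 22
B -> I -> C -> G: 15 + 3 + 5 = 23
B -> E -> G: 9 + 10 = 19
The minimum is 19.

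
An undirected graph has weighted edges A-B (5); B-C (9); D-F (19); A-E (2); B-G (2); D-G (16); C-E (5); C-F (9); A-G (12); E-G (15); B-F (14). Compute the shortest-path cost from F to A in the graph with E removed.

Checking several routes:
F→C→B→A: 9 + 9 + 5 = 23
F→B→A: 14 + 5 = 19
F→C→B→G→A: 9 + 9 + 2 + 12 = 32
F→B→G→A: 14 + 2 + 12 = 28
F→D→G→B→A: 19 + 16 + 2 + 5 = 42
Shortest: 19.

19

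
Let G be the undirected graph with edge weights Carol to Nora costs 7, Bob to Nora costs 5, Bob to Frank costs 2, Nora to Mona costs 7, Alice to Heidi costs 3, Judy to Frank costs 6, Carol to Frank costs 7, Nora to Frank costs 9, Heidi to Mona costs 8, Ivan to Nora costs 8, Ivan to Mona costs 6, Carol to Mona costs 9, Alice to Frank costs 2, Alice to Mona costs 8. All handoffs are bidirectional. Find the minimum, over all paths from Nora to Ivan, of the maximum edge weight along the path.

7

Some routes from Nora to Ivan:
Nora → Ivan: max(8) = 8
Nora → Bob → Frank → Alice → Heidi → Mona → Ivan: max(5, 2, 2, 3, 8, 6) = 8
Nora → Bob → Frank → Alice → Mona → Ivan: max(5, 2, 2, 8, 6) = 8
Nora → Carol → Frank → Alice → Heidi → Mona → Ivan: max(7, 7, 2, 3, 8, 6) = 8
Nora → Mona → Ivan: max(7, 6) = 7
Best route has worst link 7.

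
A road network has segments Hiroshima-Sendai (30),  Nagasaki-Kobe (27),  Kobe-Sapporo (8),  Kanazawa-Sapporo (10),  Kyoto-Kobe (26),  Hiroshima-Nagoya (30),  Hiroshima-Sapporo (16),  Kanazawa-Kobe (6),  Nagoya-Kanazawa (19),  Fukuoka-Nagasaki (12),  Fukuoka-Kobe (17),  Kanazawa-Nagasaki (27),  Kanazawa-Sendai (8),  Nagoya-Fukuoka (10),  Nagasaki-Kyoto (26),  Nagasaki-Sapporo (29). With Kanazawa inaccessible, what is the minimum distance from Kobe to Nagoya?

27

Checking several routes:
Kobe-Sapporo-Hiroshima-Nagoya: 8 + 16 + 30 = 54
Kobe-Nagasaki-Fukuoka-Nagoya: 27 + 12 + 10 = 49
Kobe-Fukuoka-Nagoya: 17 + 10 = 27
Best route has total 27 km.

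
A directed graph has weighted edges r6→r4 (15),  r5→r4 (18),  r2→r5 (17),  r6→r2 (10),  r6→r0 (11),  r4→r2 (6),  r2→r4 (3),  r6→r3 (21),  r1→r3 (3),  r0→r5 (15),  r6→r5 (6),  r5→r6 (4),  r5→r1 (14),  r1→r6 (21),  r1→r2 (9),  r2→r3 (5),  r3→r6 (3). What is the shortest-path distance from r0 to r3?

32

Comparing a few candidate routes:
r0 -> r5 -> r1 -> r3: 15 + 14 + 3 = 32
r0 -> r5 -> r6 -> r2 -> r3: 15 + 4 + 10 + 5 = 34
r0 -> r5 -> r6 -> r3: 15 + 4 + 21 = 40
Shortest: 32.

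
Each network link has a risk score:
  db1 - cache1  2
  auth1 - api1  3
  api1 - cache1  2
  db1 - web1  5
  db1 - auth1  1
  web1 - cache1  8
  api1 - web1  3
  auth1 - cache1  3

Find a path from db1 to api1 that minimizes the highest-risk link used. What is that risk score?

2

A few of the db1→api1 routes:
db1→cache1→api1: max(2, 2) = 2
db1→auth1→cache1→api1: max(1, 3, 2) = 3
db1→auth1→api1: max(1, 3) = 3
The minimum achievable maximum is 2.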